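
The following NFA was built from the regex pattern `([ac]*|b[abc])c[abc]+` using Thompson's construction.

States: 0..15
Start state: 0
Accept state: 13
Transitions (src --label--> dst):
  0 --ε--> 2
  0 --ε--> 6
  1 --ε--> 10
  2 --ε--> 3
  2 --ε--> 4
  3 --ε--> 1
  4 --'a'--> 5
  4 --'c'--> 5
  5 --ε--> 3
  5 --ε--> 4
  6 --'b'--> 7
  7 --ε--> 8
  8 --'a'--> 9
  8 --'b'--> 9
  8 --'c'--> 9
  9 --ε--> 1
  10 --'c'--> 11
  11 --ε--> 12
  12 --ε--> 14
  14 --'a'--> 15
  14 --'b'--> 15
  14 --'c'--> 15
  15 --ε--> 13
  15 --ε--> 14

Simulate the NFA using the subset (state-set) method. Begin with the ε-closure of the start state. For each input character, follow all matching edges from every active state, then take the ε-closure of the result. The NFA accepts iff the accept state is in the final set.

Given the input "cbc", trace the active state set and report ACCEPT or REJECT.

S₀ = ε-closure({0}) = {0,1,2,3,4,6,10}
'c' @ 1: {1,3,4,5,10,11,12,14}
'b' @ 2: {13,14,15}  [accepting]
'c' @ 3: {13,14,15}  [accepting]
end set {13,14,15} — state 13 in

Answer: ACCEPT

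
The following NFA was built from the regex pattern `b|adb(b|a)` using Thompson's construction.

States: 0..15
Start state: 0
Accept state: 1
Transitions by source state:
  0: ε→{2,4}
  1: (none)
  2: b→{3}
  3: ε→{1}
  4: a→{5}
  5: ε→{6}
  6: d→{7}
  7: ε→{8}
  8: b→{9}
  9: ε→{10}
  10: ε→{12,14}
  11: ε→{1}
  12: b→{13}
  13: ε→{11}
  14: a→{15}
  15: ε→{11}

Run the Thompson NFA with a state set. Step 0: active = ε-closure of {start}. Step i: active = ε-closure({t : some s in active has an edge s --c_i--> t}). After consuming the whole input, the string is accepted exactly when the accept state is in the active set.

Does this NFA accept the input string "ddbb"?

initial (ε-close {0}): {0,2,4}
'd' @ 1: {}  — state set empty
rest 'dbb' ignored (set empty)
after full input: {}  (accept=1 not in)

Answer: REJECT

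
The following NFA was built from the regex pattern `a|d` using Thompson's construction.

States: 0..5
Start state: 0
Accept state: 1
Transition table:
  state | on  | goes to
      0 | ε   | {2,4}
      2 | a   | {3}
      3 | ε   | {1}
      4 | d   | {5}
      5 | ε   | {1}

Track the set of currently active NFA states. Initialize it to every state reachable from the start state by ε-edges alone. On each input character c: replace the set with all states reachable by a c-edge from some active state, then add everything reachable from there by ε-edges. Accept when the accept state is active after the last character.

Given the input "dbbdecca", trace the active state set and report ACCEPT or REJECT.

Answer: REJECT

Steps:
S₀ = ε-closure({0}) = {0,2,4}
'd' @ 1: {1,5}  ✓accept
'b' @ 2: {}  — state set empty
rest 'bdecca' ignored (set empty)
end set {} — state 1 not in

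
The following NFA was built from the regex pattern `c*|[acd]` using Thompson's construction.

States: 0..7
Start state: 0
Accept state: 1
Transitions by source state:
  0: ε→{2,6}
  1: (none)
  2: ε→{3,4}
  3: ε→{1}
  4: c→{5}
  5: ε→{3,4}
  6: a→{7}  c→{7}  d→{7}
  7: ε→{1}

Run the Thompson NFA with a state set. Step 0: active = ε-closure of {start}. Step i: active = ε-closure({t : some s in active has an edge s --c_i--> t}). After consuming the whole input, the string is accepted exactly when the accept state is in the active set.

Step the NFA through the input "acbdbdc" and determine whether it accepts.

S₀ = ε-closure({0}) = {0,1,2,3,4,6}
'a' @ 1: {1,7}  ✓accept
'c' @ 2: {}  — no active states
rest 'bdbdc' ignored (set empty)
end set {} — state 1 not in

Answer: REJECT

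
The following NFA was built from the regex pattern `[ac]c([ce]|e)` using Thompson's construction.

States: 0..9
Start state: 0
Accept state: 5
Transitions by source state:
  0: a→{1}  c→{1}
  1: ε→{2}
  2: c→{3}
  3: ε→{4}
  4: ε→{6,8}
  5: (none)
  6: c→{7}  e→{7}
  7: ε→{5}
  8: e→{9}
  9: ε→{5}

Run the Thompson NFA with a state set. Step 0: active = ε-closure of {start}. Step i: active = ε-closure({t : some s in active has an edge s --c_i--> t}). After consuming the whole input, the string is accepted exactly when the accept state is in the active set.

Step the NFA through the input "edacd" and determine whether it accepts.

Answer: REJECT

Trace:
S₀ = ε-closure({0}) = {0}
'e' @ 1: {}  — no active states
rest 'dacd' ignored (set empty)
after full input: {}  (accept=5 not in)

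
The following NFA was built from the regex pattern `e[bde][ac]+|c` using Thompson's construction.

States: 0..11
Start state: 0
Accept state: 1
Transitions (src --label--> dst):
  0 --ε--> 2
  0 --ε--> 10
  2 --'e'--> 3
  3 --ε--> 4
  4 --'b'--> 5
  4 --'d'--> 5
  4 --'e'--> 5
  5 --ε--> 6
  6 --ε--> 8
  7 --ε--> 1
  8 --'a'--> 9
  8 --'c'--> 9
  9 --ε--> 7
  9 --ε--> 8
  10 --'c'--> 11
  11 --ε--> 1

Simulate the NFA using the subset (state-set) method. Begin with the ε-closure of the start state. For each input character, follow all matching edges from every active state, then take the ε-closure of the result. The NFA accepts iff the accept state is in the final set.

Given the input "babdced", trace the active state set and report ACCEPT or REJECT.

start: ε-closure({0}) = {0,2,10}
'b' @ 1: {}  — dead — no transitions
rest 'abdced' ignored (set empty)
after full input: {}  (accept=1 not in)

Answer: REJECT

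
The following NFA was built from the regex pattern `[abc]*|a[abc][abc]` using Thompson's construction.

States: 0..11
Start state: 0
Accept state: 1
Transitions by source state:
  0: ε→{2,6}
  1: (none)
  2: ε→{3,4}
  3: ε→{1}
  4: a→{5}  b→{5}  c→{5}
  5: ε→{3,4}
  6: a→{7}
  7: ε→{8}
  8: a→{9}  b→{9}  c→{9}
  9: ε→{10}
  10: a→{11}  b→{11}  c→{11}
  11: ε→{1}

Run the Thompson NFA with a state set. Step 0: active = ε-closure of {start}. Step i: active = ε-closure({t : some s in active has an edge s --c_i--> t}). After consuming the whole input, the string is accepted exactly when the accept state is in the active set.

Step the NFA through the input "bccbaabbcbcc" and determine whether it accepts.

initial (ε-close {0}): {0,1,2,3,4,6}
'b' @ 1: {1,3,4,5}  ✓accept
'c' @ 2: {1,3,4,5}  ✓accept
'c' @ 3: {1,3,4,5}  ✓accept
'b' @ 4: {1,3,4,5}  ✓accept
'a' @ 5: {1,3,4,5}  ✓accept
'a' @ 6: {1,3,4,5}  ✓accept
'b' @ 7: {1,3,4,5}  ✓accept
'b' @ 8: {1,3,4,5}  ✓accept
'c' @ 9: {1,3,4,5}  ✓accept
'b' @ 10: {1,3,4,5}  ✓accept
'c' @ 11: {1,3,4,5}  ✓accept
'c' @ 12: {1,3,4,5}  ✓accept
after full input: {1,3,4,5}  (accept=1 in)

Answer: ACCEPT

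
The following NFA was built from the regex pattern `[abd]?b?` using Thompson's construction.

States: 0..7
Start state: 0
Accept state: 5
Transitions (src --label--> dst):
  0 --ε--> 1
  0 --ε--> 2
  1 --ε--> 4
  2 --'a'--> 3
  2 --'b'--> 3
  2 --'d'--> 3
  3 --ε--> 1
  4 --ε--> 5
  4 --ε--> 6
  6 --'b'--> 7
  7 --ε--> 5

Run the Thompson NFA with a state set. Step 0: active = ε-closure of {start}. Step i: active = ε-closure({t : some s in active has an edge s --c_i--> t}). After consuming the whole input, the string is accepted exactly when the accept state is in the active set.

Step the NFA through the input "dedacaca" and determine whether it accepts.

S₀ = ε-closure({0}) = {0,1,2,4,5,6}
'd' @ 1: {1,3,4,5,6}  (accept∈set)
'e' @ 2: {}  — no active states
rest 'dacaca' ignored (set empty)
end set {} — state 5 not in

Answer: REJECT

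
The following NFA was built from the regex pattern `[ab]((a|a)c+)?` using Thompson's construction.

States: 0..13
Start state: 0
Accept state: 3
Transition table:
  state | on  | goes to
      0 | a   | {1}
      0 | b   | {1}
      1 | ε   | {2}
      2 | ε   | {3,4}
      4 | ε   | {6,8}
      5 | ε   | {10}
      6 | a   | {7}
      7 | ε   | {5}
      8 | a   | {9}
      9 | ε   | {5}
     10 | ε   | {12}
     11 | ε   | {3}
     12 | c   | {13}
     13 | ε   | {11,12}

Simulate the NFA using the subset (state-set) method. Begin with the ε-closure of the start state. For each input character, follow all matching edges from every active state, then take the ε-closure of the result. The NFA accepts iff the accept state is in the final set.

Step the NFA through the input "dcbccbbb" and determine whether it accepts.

S₀ = ε-closure({0}) = {0}
'd' @ 1: {}  — no active states
rest 'cbccbbb' ignored (set empty)
final: {}; accept 3 not in set

Answer: REJECT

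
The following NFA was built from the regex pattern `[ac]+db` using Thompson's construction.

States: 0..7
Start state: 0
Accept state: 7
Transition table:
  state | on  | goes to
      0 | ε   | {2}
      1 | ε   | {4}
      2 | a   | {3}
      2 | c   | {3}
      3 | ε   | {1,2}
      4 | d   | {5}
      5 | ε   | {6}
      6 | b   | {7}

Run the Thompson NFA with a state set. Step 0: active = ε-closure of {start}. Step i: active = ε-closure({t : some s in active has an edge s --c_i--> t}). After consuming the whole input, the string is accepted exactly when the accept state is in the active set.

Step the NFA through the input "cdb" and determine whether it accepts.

Answer: ACCEPT

Derivation:
initial (ε-close {0}): {0,2}
'c' @ 1: {1,2,3,4}
'd' @ 2: {5,6}
'b' @ 3: {7}  [accepting]
after full input: {7}  (accept=7 in)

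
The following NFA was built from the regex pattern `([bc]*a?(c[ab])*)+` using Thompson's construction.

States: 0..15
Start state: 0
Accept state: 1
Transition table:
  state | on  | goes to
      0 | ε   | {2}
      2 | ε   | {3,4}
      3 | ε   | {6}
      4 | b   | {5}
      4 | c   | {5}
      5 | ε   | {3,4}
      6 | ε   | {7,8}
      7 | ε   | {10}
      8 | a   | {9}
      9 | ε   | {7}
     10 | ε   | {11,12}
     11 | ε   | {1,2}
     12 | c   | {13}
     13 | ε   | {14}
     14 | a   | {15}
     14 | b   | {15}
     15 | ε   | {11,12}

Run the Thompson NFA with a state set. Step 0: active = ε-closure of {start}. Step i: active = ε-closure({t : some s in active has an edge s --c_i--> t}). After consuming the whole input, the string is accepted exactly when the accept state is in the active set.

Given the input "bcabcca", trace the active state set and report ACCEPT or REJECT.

Answer: ACCEPT

Steps:
start: ε-closure({0}) = {0,1,2,3,4,6,7,8,10,11,12}
'b' @ 1: {1,2,3,4,5,6,7,8,10,11,12}  (accept∈set)
'c' @ 2: {1,2,3,4,5,6,7,8,10,11,12,13,14}  (accept∈set)
'a' @ 3: {1,2,3,4,6,7,8,9,10,11,12,15}  (accept∈set)
'b' @ 4: {1,2,3,4,5,6,7,8,10,11,12}  (accept∈set)
'c' @ 5: {1,2,3,4,5,6,7,8,10,11,12,13,14}  (accept∈set)
'c' @ 6: {1,2,3,4,5,6,7,8,10,11,12,13,14}  (accept∈set)
'a' @ 7: {1,2,3,4,6,7,8,9,10,11,12,15}  (accept∈set)
end set {1,2,3,4,6,7,8,9,10,11,12,15} — state 1 in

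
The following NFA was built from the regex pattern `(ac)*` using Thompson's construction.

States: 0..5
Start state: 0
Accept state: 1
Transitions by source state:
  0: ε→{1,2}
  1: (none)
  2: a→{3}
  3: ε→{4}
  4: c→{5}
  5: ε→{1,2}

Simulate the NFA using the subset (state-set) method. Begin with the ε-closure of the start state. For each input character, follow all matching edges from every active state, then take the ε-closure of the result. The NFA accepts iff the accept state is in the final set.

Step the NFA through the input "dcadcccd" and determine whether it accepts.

Answer: REJECT

Trace:
start: ε-closure({0}) = {0,1,2}
'd' @ 1: {}  — dead — no transitions
rest 'cadcccd' ignored (set empty)
end set {} — state 1 not in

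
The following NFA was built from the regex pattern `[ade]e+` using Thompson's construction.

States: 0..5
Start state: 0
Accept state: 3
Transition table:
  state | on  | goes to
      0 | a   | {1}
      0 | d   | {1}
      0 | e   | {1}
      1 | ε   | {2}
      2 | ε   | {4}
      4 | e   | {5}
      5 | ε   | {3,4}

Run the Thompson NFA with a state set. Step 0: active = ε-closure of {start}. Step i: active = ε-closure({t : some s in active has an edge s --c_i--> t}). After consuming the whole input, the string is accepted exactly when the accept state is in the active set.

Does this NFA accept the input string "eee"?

start: ε-closure({0}) = {0}
'e' @ 1: {1,2,4}
'e' @ 2: {3,4,5}  (accept∈set)
'e' @ 3: {3,4,5}  (accept∈set)
end set {3,4,5} — state 3 in

Answer: ACCEPT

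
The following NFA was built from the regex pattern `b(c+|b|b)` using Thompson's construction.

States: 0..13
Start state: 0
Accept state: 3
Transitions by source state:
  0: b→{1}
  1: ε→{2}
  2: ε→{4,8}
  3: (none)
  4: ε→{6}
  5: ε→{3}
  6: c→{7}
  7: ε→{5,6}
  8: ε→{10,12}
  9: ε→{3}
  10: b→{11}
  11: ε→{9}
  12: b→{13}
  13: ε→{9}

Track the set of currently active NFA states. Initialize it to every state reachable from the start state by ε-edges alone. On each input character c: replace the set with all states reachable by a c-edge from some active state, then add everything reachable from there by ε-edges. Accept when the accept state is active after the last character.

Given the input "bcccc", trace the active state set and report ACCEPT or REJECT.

Answer: ACCEPT

Steps:
initial (ε-close {0}): {0}
'b' @ 1: {1,2,4,6,8,10,12}
'c' @ 2: {3,5,6,7}  ✓accept
'c' @ 3: {3,5,6,7}  ✓accept
'c' @ 4: {3,5,6,7}  ✓accept
'c' @ 5: {3,5,6,7}  ✓accept
after full input: {3,5,6,7}  (accept=3 in)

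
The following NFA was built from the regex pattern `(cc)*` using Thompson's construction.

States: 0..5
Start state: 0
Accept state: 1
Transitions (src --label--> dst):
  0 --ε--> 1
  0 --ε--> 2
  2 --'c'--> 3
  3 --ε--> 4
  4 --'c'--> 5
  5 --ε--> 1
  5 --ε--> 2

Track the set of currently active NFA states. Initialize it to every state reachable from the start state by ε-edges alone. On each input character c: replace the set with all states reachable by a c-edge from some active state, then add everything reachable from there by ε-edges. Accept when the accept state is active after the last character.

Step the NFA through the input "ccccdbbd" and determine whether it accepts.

start: ε-closure({0}) = {0,1,2}
'c' @ 1: {3,4}
'c' @ 2: {1,2,5}  (accept∈set)
'c' @ 3: {3,4}
'c' @ 4: {1,2,5}  (accept∈set)
'd' @ 5: {}  — state set empty
rest 'bbd' ignored (set empty)
final: {}; accept 1 not in set

Answer: REJECT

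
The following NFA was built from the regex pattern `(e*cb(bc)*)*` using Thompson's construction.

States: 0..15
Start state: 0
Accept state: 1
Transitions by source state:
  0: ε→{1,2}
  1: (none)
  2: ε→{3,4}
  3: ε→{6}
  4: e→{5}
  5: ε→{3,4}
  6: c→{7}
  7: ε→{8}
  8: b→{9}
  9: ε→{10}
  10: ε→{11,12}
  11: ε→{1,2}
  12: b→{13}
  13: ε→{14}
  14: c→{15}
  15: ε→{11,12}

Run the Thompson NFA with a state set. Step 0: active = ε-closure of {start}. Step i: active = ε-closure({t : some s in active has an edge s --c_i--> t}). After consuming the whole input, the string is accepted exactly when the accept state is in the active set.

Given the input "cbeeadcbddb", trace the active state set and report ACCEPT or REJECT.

start: ε-closure({0}) = {0,1,2,3,4,6}
'c' @ 1: {7,8}
'b' @ 2: {1,2,3,4,6,9,10,11,12}  (accept∈set)
'e' @ 3: {3,4,5,6}
'e' @ 4: {3,4,5,6}
'a' @ 5: {}  — state set empty
rest 'dcbddb' ignored (set empty)
after full input: {}  (accept=1 not in)

Answer: REJECT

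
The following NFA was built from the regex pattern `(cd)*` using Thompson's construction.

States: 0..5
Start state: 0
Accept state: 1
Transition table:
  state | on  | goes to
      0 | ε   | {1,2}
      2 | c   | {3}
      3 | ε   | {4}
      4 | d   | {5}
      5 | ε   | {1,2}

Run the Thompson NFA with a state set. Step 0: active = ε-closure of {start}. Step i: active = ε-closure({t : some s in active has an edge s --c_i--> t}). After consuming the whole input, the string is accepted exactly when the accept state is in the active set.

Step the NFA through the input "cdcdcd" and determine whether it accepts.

initial (ε-close {0}): {0,1,2}
'c' @ 1: {3,4}
'd' @ 2: {1,2,5}  ✓accept
'c' @ 3: {3,4}
'd' @ 4: {1,2,5}  ✓accept
'c' @ 5: {3,4}
'd' @ 6: {1,2,5}  ✓accept
final: {1,2,5}; accept 1 in set

Answer: ACCEPT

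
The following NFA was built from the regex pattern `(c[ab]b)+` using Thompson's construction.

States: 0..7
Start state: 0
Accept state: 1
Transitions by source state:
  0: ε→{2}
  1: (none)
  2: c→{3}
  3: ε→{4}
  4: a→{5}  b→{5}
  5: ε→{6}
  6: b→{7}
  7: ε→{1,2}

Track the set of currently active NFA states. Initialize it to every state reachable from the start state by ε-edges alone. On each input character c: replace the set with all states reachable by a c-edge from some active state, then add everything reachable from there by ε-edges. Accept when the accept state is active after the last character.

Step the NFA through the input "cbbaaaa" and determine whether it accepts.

Answer: REJECT

Derivation:
S₀ = ε-closure({0}) = {0,2}
'c' @ 1: {3,4}
'b' @ 2: {5,6}
'b' @ 3: {1,2,7}  [accepting]
'a' @ 4: {}  — no active states
rest 'aaa' ignored (set empty)
final: {}; accept 1 not in set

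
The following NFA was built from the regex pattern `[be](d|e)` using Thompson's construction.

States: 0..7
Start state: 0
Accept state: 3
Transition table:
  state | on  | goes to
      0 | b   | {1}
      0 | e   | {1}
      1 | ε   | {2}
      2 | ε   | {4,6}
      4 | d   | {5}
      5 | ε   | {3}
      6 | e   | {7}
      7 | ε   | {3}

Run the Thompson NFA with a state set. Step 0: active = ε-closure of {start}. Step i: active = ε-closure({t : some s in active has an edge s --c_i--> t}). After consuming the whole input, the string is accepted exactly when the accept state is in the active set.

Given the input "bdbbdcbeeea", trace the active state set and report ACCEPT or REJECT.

Answer: REJECT

Trace:
start: ε-closure({0}) = {0}
'b' @ 1: {1,2,4,6}
'd' @ 2: {3,5}  (accept∈set)
'b' @ 3: {}  — dead — no transitions
rest 'bdcbeeea' ignored (set empty)
after full input: {}  (accept=3 not in)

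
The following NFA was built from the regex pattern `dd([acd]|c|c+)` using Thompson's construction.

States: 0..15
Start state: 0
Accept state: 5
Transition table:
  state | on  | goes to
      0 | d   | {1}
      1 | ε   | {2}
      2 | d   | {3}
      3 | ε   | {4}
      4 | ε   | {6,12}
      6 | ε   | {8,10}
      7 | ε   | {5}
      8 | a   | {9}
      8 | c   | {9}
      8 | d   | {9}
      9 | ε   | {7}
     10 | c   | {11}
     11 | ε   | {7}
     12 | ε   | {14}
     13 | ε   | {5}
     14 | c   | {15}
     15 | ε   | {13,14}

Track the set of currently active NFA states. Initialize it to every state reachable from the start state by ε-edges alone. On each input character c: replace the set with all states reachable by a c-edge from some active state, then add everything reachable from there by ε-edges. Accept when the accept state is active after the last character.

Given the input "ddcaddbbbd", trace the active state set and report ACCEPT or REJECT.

start: ε-closure({0}) = {0}
'd' @ 1: {1,2}
'd' @ 2: {3,4,6,8,10,12,14}
'c' @ 3: {5,7,9,11,13,14,15}  ✓accept
'a' @ 4: {}  — state set empty
rest 'ddbbbd' ignored (set empty)
after full input: {}  (accept=5 not in)

Answer: REJECT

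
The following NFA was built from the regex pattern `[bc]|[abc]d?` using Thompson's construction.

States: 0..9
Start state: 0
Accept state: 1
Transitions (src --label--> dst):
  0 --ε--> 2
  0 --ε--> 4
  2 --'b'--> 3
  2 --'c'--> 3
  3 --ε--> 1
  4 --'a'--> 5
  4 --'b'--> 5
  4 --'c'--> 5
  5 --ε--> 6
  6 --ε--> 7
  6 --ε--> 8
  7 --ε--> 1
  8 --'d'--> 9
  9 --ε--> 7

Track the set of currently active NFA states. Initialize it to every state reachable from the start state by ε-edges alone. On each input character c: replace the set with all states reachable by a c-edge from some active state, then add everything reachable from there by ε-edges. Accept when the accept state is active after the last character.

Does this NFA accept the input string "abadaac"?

Answer: REJECT

Derivation:
initial (ε-close {0}): {0,2,4}
'a' @ 1: {1,5,6,7,8}  (accept∈set)
'b' @ 2: {}  — no active states
rest 'adaac' ignored (set empty)
after full input: {}  (accept=1 not in)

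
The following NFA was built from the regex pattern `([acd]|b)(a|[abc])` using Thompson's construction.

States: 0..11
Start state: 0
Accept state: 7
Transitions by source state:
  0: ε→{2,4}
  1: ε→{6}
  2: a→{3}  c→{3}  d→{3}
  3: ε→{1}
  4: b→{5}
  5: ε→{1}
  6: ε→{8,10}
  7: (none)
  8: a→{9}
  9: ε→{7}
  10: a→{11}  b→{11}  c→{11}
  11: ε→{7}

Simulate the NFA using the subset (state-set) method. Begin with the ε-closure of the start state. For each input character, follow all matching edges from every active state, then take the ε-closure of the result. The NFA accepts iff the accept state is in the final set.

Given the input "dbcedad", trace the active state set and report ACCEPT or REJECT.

start: ε-closure({0}) = {0,2,4}
'd' @ 1: {1,3,6,8,10}
'b' @ 2: {7,11}  [accepting]
'c' @ 3: {}  — state set empty
rest 'edad' ignored (set empty)
end set {} — state 7 not in

Answer: REJECT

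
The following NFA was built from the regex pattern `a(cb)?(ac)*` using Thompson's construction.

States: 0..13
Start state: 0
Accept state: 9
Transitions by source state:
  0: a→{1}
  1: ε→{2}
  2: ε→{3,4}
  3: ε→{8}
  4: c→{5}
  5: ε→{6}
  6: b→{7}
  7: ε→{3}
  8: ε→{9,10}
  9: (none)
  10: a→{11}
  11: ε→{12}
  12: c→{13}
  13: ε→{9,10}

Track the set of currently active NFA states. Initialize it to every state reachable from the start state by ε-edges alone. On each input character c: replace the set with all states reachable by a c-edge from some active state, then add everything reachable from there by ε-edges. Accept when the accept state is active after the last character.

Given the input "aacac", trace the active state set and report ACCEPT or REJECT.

start: ε-closure({0}) = {0}
'a' @ 1: {1,2,3,4,8,9,10}  (accept∈set)
'a' @ 2: {11,12}
'c' @ 3: {9,10,13}  (accept∈set)
'a' @ 4: {11,12}
'c' @ 5: {9,10,13}  (accept∈set)
final: {9,10,13}; accept 9 in set

Answer: ACCEPT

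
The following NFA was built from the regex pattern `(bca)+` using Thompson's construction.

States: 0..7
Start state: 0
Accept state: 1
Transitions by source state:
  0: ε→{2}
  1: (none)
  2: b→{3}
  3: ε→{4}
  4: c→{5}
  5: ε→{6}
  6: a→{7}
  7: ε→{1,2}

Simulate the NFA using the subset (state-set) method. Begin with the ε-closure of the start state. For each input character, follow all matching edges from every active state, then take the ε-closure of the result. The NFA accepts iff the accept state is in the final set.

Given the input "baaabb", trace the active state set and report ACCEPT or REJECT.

Answer: REJECT

Trace:
S₀ = ε-closure({0}) = {0,2}
'b' @ 1: {3,4}
'a' @ 2: {}  — no active states
rest 'aabb' ignored (set empty)
final: {}; accept 1 not in set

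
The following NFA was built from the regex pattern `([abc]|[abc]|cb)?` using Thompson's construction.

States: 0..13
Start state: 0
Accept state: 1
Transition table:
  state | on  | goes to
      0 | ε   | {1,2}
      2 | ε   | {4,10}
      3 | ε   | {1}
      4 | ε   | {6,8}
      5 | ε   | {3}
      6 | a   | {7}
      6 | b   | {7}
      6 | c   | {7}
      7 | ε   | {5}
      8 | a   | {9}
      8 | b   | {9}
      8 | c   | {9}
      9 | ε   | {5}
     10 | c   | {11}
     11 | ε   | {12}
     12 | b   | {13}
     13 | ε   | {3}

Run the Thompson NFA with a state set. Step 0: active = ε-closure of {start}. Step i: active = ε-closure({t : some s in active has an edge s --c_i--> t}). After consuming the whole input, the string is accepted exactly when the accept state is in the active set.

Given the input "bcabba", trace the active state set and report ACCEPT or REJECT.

start: ε-closure({0}) = {0,1,2,4,6,8,10}
'b' @ 1: {1,3,5,7,9}  [accepting]
'c' @ 2: {}  — no active states
rest 'abba' ignored (set empty)
final: {}; accept 1 not in set

Answer: REJECT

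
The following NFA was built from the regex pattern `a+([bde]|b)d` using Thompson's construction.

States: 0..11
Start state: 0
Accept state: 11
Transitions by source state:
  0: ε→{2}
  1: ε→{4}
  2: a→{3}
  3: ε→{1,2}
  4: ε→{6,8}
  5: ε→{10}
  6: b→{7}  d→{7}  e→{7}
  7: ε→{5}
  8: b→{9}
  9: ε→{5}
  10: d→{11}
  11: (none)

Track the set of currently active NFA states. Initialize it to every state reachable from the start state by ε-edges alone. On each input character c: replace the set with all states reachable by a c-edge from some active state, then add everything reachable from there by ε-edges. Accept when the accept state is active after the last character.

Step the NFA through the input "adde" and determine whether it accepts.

S₀ = ε-closure({0}) = {0,2}
'a' @ 1: {1,2,3,4,6,8}
'd' @ 2: {5,7,10}
'd' @ 3: {11}  [accepting]
'e' @ 4: {}  — no active states
end set {} — state 11 not in

Answer: REJECT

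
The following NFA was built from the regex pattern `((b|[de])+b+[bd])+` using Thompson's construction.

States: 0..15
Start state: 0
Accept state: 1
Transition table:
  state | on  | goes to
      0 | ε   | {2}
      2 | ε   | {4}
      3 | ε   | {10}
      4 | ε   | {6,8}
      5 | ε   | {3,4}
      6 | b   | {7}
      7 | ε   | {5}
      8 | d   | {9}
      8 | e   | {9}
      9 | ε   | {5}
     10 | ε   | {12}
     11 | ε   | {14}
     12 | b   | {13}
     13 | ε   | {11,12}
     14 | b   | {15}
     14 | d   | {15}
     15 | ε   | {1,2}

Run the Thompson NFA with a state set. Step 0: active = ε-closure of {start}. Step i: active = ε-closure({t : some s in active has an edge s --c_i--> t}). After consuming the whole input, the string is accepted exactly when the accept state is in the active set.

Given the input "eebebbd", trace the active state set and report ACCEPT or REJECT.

Answer: ACCEPT

Trace:
start: ε-closure({0}) = {0,2,4,6,8}
'e' @ 1: {3,4,5,6,8,9,10,12}
'e' @ 2: {3,4,5,6,8,9,10,12}
'b' @ 3: {3,4,5,6,7,8,10,11,12,13,14}
'e' @ 4: {3,4,5,6,8,9,10,12}
'b' @ 5: {3,4,5,6,7,8,10,11,12,13,14}
'b' @ 6: {1,2,3,4,5,6,7,8,10,11,12,13,14,15}  (accept∈set)
'd' @ 7: {1,2,3,4,5,6,8,9,10,12,15}  (accept∈set)
final: {1,2,3,4,5,6,8,9,10,12,15}; accept 1 in set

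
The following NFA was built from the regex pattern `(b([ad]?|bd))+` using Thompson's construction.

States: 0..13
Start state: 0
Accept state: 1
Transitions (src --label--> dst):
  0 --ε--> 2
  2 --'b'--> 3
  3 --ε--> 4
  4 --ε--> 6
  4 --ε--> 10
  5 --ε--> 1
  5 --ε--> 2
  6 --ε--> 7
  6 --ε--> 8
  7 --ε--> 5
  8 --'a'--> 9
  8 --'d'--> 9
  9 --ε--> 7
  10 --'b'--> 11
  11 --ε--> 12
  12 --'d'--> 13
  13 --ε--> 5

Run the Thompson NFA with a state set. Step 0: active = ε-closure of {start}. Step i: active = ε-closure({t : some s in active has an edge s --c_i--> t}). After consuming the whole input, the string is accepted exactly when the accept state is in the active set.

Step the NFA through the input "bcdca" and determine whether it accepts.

Answer: REJECT

Derivation:
initial (ε-close {0}): {0,2}
'b' @ 1: {1,2,3,4,5,6,7,8,10}  (accept∈set)
'c' @ 2: {}  — no active states
rest 'dca' ignored (set empty)
end set {} — state 1 not in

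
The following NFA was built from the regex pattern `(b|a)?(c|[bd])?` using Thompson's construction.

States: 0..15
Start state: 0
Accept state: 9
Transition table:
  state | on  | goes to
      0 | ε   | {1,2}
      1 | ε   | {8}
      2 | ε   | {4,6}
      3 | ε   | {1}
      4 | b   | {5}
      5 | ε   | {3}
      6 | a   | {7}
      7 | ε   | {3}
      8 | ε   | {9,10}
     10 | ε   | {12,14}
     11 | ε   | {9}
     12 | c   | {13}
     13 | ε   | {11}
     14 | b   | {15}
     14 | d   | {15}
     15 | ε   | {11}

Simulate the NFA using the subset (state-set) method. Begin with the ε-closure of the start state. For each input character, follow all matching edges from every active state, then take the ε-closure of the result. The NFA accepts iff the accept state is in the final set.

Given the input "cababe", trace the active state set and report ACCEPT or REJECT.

initial (ε-close {0}): {0,1,2,4,6,8,9,10,12,14}
'c' @ 1: {9,11,13}  [accepting]
'a' @ 2: {}  — no active states
rest 'babe' ignored (set empty)
after full input: {}  (accept=9 not in)

Answer: REJECT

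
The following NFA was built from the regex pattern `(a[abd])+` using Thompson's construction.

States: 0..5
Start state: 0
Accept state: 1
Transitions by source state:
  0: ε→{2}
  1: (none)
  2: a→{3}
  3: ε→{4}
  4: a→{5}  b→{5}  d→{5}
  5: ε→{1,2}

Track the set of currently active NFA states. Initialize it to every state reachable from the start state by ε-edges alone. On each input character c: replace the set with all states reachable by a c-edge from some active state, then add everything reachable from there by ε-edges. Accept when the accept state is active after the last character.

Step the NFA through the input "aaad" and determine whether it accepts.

Answer: ACCEPT

Steps:
start: ε-closure({0}) = {0,2}
'a' @ 1: {3,4}
'a' @ 2: {1,2,5}  (accept∈set)
'a' @ 3: {3,4}
'd' @ 4: {1,2,5}  (accept∈set)
final: {1,2,5}; accept 1 in set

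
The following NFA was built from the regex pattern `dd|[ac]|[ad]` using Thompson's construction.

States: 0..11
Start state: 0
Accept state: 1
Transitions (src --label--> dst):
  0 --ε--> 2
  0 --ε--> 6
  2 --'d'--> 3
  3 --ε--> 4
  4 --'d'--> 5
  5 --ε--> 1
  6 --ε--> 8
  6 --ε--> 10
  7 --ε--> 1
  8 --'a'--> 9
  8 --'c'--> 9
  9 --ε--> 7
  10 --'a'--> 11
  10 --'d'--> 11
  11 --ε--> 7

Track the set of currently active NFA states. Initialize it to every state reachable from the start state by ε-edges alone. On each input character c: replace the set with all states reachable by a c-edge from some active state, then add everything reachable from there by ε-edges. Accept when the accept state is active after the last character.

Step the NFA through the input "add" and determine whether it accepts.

start: ε-closure({0}) = {0,2,6,8,10}
'a' @ 1: {1,7,9,11}  (accept∈set)
'd' @ 2: {}  — no active states
rest 'd' ignored (set empty)
after full input: {}  (accept=1 not in)

Answer: REJECT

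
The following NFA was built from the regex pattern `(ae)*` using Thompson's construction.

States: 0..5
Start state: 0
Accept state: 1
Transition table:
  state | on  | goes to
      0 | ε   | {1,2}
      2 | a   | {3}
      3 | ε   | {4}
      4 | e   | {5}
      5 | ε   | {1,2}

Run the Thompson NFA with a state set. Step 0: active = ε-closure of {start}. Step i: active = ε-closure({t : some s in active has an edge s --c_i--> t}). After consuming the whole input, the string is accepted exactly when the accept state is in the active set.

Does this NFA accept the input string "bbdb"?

initial (ε-close {0}): {0,1,2}
'b' @ 1: {}  — state set empty
rest 'bdb' ignored (set empty)
after full input: {}  (accept=1 not in)

Answer: REJECT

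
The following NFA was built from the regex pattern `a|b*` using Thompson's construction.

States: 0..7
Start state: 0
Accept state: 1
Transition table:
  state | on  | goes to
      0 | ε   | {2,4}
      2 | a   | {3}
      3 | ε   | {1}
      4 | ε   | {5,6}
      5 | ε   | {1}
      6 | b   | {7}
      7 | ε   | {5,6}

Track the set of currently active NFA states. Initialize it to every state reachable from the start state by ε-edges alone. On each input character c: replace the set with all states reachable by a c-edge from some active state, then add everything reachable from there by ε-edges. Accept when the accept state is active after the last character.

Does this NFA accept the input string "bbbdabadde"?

initial (ε-close {0}): {0,1,2,4,5,6}
'b' @ 1: {1,5,6,7}  ✓accept
'b' @ 2: {1,5,6,7}  ✓accept
'b' @ 3: {1,5,6,7}  ✓accept
'd' @ 4: {}  — state set empty
rest 'abadde' ignored (set empty)
final: {}; accept 1 not in set

Answer: REJECT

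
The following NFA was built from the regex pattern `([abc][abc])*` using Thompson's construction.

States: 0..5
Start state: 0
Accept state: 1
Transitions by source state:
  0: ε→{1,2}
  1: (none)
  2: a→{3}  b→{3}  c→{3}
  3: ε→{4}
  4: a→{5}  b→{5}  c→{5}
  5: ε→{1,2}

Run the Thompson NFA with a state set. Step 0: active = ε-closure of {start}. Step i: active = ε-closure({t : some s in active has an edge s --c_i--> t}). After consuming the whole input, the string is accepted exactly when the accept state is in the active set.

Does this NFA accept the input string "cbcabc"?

Answer: ACCEPT

Steps:
initial (ε-close {0}): {0,1,2}
'c' @ 1: {3,4}
'b' @ 2: {1,2,5}  (accept∈set)
'c' @ 3: {3,4}
'a' @ 4: {1,2,5}  (accept∈set)
'b' @ 5: {3,4}
'c' @ 6: {1,2,5}  (accept∈set)
end set {1,2,5} — state 1 in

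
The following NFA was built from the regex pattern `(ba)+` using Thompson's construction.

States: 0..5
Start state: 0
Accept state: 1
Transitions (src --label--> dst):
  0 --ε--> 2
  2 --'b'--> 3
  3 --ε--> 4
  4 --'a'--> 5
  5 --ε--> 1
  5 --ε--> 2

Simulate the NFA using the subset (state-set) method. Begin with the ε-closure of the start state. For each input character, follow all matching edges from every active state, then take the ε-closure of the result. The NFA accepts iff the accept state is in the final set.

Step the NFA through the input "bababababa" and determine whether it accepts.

Answer: ACCEPT

Steps:
start: ε-closure({0}) = {0,2}
'b' @ 1: {3,4}
'a' @ 2: {1,2,5}  [accepting]
'b' @ 3: {3,4}
'a' @ 4: {1,2,5}  [accepting]
'b' @ 5: {3,4}
'a' @ 6: {1,2,5}  [accepting]
'b' @ 7: {3,4}
'a' @ 8: {1,2,5}  [accepting]
'b' @ 9: {3,4}
'a' @ 10: {1,2,5}  [accepting]
after full input: {1,2,5}  (accept=1 in)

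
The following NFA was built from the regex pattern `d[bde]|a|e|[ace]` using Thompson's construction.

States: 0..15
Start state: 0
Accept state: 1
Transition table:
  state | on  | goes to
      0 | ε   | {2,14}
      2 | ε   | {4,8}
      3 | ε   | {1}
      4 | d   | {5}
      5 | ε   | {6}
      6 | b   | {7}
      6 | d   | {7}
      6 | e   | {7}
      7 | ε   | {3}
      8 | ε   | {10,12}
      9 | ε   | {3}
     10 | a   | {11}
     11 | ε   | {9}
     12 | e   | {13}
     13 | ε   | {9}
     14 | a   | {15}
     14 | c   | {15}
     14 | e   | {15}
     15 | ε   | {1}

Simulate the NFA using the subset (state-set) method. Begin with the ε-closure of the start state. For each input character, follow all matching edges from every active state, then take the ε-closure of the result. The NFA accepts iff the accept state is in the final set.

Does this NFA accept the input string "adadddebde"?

Answer: REJECT

Steps:
initial (ε-close {0}): {0,2,4,8,10,12,14}
'a' @ 1: {1,3,9,11,15}  (accept∈set)
'd' @ 2: {}  — dead — no transitions
rest 'adddebde' ignored (set empty)
after full input: {}  (accept=1 not in)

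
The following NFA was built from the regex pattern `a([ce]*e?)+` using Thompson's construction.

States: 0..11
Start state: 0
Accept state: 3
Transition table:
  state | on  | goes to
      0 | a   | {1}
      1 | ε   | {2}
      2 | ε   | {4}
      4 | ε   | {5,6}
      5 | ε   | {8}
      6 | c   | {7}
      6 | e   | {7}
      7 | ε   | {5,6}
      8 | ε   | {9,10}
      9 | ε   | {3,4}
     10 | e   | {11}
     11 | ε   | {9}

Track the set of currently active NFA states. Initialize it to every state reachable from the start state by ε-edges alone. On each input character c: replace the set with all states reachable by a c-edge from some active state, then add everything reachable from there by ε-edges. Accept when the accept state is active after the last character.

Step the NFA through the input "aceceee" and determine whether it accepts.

start: ε-closure({0}) = {0}
'a' @ 1: {1,2,3,4,5,6,8,9,10}  ✓accept
'c' @ 2: {3,4,5,6,7,8,9,10}  ✓accept
'e' @ 3: {3,4,5,6,7,8,9,10,11}  ✓accept
'c' @ 4: {3,4,5,6,7,8,9,10}  ✓accept
'e' @ 5: {3,4,5,6,7,8,9,10,11}  ✓accept
'e' @ 6: {3,4,5,6,7,8,9,10,11}  ✓accept
'e' @ 7: {3,4,5,6,7,8,9,10,11}  ✓accept
final: {3,4,5,6,7,8,9,10,11}; accept 3 in set

Answer: ACCEPT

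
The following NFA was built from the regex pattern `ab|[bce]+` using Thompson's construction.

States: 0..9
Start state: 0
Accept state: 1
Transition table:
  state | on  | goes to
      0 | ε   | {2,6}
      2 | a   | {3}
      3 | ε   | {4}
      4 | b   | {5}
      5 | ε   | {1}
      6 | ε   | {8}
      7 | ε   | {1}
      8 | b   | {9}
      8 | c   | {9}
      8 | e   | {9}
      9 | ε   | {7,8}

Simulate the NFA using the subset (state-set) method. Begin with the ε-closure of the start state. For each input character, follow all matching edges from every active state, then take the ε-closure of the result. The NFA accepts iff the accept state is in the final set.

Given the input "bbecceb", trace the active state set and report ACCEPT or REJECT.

Answer: ACCEPT

Trace:
start: ε-closure({0}) = {0,2,6,8}
'b' @ 1: {1,7,8,9}  ✓accept
'b' @ 2: {1,7,8,9}  ✓accept
'e' @ 3: {1,7,8,9}  ✓accept
'c' @ 4: {1,7,8,9}  ✓accept
'c' @ 5: {1,7,8,9}  ✓accept
'e' @ 6: {1,7,8,9}  ✓accept
'b' @ 7: {1,7,8,9}  ✓accept
end set {1,7,8,9} — state 1 in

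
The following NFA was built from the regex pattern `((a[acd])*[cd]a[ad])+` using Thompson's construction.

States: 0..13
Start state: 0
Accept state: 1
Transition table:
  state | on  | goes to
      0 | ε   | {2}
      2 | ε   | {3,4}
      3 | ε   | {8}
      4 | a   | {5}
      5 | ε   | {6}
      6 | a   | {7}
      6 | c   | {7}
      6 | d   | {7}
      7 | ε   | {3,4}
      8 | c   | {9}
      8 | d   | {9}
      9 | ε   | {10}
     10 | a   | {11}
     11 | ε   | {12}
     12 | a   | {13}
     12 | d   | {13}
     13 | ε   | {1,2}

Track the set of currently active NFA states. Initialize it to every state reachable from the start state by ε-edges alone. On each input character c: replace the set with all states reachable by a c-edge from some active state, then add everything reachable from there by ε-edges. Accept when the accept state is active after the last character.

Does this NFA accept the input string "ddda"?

Answer: REJECT

Derivation:
initial (ε-close {0}): {0,2,3,4,8}
'd' @ 1: {9,10}
'd' @ 2: {}  — no active states
rest 'da' ignored (set empty)
final: {}; accept 1 not in set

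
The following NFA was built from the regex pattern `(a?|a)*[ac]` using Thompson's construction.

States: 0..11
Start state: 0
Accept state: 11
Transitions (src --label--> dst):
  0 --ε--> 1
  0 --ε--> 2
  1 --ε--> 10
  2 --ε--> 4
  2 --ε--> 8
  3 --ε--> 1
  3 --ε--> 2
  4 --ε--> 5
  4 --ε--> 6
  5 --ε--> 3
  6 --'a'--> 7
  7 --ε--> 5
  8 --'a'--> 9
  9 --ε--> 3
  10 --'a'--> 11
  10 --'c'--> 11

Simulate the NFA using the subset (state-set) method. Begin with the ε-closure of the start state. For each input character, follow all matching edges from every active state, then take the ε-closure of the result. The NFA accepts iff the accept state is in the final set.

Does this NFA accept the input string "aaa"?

Answer: ACCEPT

Trace:
S₀ = ε-closure({0}) = {0,1,2,3,4,5,6,8,10}
'a' @ 1: {1,2,3,4,5,6,7,8,9,10,11}  [accepting]
'a' @ 2: {1,2,3,4,5,6,7,8,9,10,11}  [accepting]
'a' @ 3: {1,2,3,4,5,6,7,8,9,10,11}  [accepting]
after full input: {1,2,3,4,5,6,7,8,9,10,11}  (accept=11 in)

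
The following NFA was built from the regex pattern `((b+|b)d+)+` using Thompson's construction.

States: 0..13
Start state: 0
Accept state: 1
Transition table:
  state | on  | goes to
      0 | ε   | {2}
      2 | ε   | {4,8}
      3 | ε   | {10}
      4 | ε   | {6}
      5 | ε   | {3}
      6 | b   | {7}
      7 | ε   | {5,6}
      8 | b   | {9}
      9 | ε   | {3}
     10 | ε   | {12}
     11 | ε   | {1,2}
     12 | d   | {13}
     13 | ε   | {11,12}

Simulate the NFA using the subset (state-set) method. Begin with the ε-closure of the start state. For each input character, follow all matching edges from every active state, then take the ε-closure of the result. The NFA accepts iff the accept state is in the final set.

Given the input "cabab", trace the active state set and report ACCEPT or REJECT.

Answer: REJECT

Trace:
initial (ε-close {0}): {0,2,4,6,8}
'c' @ 1: {}  — no active states
rest 'abab' ignored (set empty)
after full input: {}  (accept=1 not in)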